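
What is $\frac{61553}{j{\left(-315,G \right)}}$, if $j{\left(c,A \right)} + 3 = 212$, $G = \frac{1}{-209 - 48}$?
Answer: $\frac{61553}{209} \approx 294.51$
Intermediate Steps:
$G = - \frac{1}{257}$ ($G = \frac{1}{-257} = - \frac{1}{257} \approx -0.0038911$)
$j{\left(c,A \right)} = 209$ ($j{\left(c,A \right)} = -3 + 212 = 209$)
$\frac{61553}{j{\left(-315,G \right)}} = \frac{61553}{209}$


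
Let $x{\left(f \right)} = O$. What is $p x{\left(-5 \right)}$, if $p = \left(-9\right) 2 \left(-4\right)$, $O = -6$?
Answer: $-432$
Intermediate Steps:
$x{\left(f \right)} = -6$
$p = 72$ ($p = \left(-18\right) \left(-4\right) = 72$)
$p x{\left(-5 \right)} = 72 \left(-6\right) = -432$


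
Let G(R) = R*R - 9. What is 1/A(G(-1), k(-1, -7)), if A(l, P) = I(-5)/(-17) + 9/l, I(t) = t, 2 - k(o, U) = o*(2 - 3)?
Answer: -136/113 ≈ -1.2035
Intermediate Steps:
G(R) = -9 + R² (G(R) = R² - 9 = -9 + R²)
k(o, U) = 2 + o (k(o, U) = 2 - o*(2 - 3) = 2 - o*(-1) = 2 - (-1)*o = 2 + o)
A(l, P) = 5/17 + 9/l (A(l, P) = -5/(-17) + 9/l = -5*(-1/17) + 9/l = 5/17 + 9/l)
1/A(G(-1), k(-1, -7)) = 1/(5/17 + 9/(-9 + (-1)²)) = 1/(5/17 + 9/(-9 + 1)) = 1/(5/17 + 9/(-8)) = 1/(5/17 + 9*(-⅛)) = 1/(5/17 - 9/8) = 1/(-113/136) = -136/113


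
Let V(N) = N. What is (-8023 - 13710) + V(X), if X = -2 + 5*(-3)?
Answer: -21750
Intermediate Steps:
X = -17 (X = -2 - 15 = -17)
(-8023 - 13710) + V(X) = (-8023 - 13710) - 17 = -21733 - 17 = -21750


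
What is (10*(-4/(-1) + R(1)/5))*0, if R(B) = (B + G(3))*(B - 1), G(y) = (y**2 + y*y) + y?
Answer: 0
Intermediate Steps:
G(y) = y + 2*y**2 (G(y) = (y**2 + y**2) + y = 2*y**2 + y = y + 2*y**2)
R(B) = (-1 + B)*(21 + B) (R(B) = (B + 3*(1 + 2*3))*(B - 1) = (B + 3*(1 + 6))*(-1 + B) = (B + 3*7)*(-1 + B) = (B + 21)*(-1 + B) = (21 + B)*(-1 + B) = (-1 + B)*(21 + B))
(10*(-4/(-1) + R(1)/5))*0 = (10*(-4/(-1) + (-21 + 1**2 + 20*1)/5))*0 = (10*(-4*(-1) + (-21 + 1 + 20)*(1/5)))*0 = (10*(4 + 0*(1/5)))*0 = (10*(4 + 0))*0 = (10*4)*0 = 40*0 = 0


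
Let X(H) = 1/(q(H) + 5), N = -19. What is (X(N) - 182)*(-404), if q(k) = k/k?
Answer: 220382/3 ≈ 73461.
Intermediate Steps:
q(k) = 1
X(H) = ⅙ (X(H) = 1/(1 + 5) = 1/6 = ⅙)
(X(N) - 182)*(-404) = (⅙ - 182)*(-404) = -1091/6*(-404) = 220382/3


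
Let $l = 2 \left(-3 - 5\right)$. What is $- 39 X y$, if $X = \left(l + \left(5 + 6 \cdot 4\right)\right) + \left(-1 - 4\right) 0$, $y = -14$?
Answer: $7098$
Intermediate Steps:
$l = -16$ ($l = 2 \left(-8\right) = -16$)
$X = 13$ ($X = \left(-16 + \left(5 + 6 \cdot 4\right)\right) + \left(-1 - 4\right) 0 = \left(-16 + \left(5 + 24\right)\right) - 0 = \left(-16 + 29\right) + 0 = 13 + 0 = 13$)
$- 39 X y = \left(-39\right) 13 \left(-14\right) = \left(-507\right) \left(-14\right) = 7098$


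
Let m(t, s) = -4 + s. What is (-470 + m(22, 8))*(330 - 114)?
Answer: -100656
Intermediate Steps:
(-470 + m(22, 8))*(330 - 114) = (-470 + (-4 + 8))*(330 - 114) = (-470 + 4)*216 = -466*216 = -100656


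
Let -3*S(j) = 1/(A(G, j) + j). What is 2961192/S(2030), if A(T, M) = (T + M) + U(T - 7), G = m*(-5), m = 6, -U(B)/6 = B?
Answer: -37772965152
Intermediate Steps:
U(B) = -6*B
G = -30 (G = 6*(-5) = -30)
A(T, M) = 42 + M - 5*T (A(T, M) = (T + M) - 6*(T - 7) = (M + T) - 6*(-7 + T) = (M + T) + (42 - 6*T) = 42 + M - 5*T)
S(j) = -1/(3*(192 + 2*j)) (S(j) = -1/(3*((42 + j - 5*(-30)) + j)) = -1/(3*((42 + j + 150) + j)) = -1/(3*((192 + j) + j)) = -1/(3*(192 + 2*j)))
2961192/S(2030) = 2961192/((-1/(576 + 6*2030))) = 2961192/((-1/(576 + 12180))) = 2961192/((-1/12756)) = 2961192/((-1*1/12756)) = 2961192/(-1/12756) = 2961192*(-12756) = -37772965152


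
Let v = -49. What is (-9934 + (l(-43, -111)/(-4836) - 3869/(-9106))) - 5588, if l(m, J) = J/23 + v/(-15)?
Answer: -29476697744929/1899079065 ≈ -15522.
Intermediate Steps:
l(m, J) = 49/15 + J/23 (l(m, J) = J/23 - 49/(-15) = J*(1/23) - 49*(-1/15) = J/23 + 49/15 = 49/15 + J/23)
(-9934 + (l(-43, -111)/(-4836) - 3869/(-9106))) - 5588 = (-9934 + ((49/15 + (1/23)*(-111))/(-4836) - 3869/(-9106))) - 5588 = (-9934 + ((49/15 - 111/23)*(-1/4836) - 3869*(-1/9106))) - 5588 = (-9934 + (-538/345*(-1/4836) + 3869/9106)) - 5588 = (-9934 + (269/834210 + 3869/9106)) - 5588 = (-9934 + 807502001/1899079065) - 5588 = -18864643929709/1899079065 - 5588 = -29476697744929/1899079065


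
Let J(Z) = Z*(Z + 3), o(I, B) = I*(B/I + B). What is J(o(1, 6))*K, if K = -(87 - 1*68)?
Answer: -3420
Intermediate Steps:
o(I, B) = I*(B + B/I)
J(Z) = Z*(3 + Z)
K = -19 (K = -(87 - 68) = -1*19 = -19)
J(o(1, 6))*K = ((6*(1 + 1))*(3 + 6*(1 + 1)))*(-19) = ((6*2)*(3 + 6*2))*(-19) = (12*(3 + 12))*(-19) = (12*15)*(-19) = 180*(-19) = -3420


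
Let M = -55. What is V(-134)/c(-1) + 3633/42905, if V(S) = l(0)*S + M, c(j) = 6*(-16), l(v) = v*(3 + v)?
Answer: 2708543/4118880 ≈ 0.65759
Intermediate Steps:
c(j) = -96
V(S) = -55 (V(S) = (0*(3 + 0))*S - 55 = (0*3)*S - 55 = 0*S - 55 = 0 - 55 = -55)
V(-134)/c(-1) + 3633/42905 = -55/(-96) + 3633/42905 = -55*(-1/96) + 3633*(1/42905) = 55/96 + 3633/42905 = 2708543/4118880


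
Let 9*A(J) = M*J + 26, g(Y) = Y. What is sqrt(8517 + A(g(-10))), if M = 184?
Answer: sqrt(74839)/3 ≈ 91.189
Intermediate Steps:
A(J) = 26/9 + 184*J/9 (A(J) = (184*J + 26)/9 = (26 + 184*J)/9 = 26/9 + 184*J/9)
sqrt(8517 + A(g(-10))) = sqrt(8517 + (26/9 + (184/9)*(-10))) = sqrt(8517 + (26/9 - 1840/9)) = sqrt(8517 - 1814/9) = sqrt(74839/9) = sqrt(74839)/3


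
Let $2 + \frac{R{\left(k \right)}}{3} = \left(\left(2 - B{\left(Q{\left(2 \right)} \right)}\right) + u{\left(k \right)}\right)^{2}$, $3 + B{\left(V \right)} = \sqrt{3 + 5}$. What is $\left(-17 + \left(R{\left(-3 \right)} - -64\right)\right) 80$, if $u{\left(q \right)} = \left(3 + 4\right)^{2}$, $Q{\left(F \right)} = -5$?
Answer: $705040 - 51840 \sqrt{2} \approx 6.3173 \cdot 10^{5}$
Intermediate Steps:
$B{\left(V \right)} = -3 + 2 \sqrt{2}$ ($B{\left(V \right)} = -3 + \sqrt{3 + 5} = -3 + \sqrt{8} = -3 + 2 \sqrt{2}$)
$u{\left(q \right)} = 49$ ($u{\left(q \right)} = 7^{2} = 49$)
$R{\left(k \right)} = -6 + 3 \left(54 - 2 \sqrt{2}\right)^{2}$ ($R{\left(k \right)} = -6 + 3 \left(\left(2 - \left(-3 + 2 \sqrt{2}\right)\right) + 49\right)^{2} = -6 + 3 \left(\left(2 + \left(3 - 2 \sqrt{2}\right)\right) + 49\right)^{2} = -6 + 3 \left(\left(5 - 2 \sqrt{2}\right) + 49\right)^{2} = -6 + 3 \left(54 - 2 \sqrt{2}\right)^{2}$)
$\left(-17 + \left(R{\left(-3 \right)} - -64\right)\right) 80 = \left(-17 + \left(\left(8766 - 648 \sqrt{2}\right) - -64\right)\right) 80 = \left(-17 + \left(\left(8766 - 648 \sqrt{2}\right) + 64\right)\right) 80 = \left(-17 + \left(8830 - 648 \sqrt{2}\right)\right) 80 = \left(8813 - 648 \sqrt{2}\right) 80 = 705040 - 51840 \sqrt{2}$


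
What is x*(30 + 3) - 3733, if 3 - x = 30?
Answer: -4624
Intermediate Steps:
x = -27 (x = 3 - 1*30 = 3 - 30 = -27)
x*(30 + 3) - 3733 = -27*(30 + 3) - 3733 = -27*33 - 3733 = -891 - 3733 = -4624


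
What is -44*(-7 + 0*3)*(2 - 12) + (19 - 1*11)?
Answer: -3072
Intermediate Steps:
-44*(-7 + 0*3)*(2 - 12) + (19 - 1*11) = -44*(-7 + 0)*(-10) + (19 - 11) = -(-308)*(-10) + 8 = -44*70 + 8 = -3080 + 8 = -3072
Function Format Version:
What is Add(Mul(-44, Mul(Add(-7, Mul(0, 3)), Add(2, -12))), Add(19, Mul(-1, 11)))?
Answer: -3072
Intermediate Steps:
Add(Mul(-44, Mul(Add(-7, Mul(0, 3)), Add(2, -12))), Add(19, Mul(-1, 11))) = Add(Mul(-44, Mul(Add(-7, 0), -10)), Add(19, -11)) = Add(Mul(-44, Mul(-7, -10)), 8) = Add(Mul(-44, 70), 8) = Add(-3080, 8) = -3072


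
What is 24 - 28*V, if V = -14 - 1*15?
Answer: 836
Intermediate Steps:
V = -29 (V = -14 - 15 = -29)
24 - 28*V = 24 - 28*(-29) = 24 + 812 = 836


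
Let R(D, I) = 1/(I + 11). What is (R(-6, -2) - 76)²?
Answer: 466489/81 ≈ 5759.1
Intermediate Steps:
R(D, I) = 1/(11 + I)
(R(-6, -2) - 76)² = (1/(11 - 2) - 76)² = (1/9 - 76)² = (⅑ - 76)² = (-683/9)² = 466489/81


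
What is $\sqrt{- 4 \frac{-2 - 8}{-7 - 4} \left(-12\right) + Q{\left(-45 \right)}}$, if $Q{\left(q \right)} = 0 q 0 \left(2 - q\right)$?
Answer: $\frac{4 \sqrt{330}}{11} \approx 6.6058$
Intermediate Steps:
$Q{\left(q \right)} = 0$ ($Q{\left(q \right)} = 0 \cdot 0 \left(2 - q\right) = 0 \left(2 - q\right) = 0$)
$\sqrt{- 4 \frac{-2 - 8}{-7 - 4} \left(-12\right) + Q{\left(-45 \right)}} = \sqrt{- 4 \frac{-2 - 8}{-7 - 4} \left(-12\right) + 0} = \sqrt{- 4 \left(- \frac{10}{-11}\right) \left(-12\right) + 0} = \sqrt{- 4 \left(\left(-10\right) \left(- \frac{1}{11}\right)\right) \left(-12\right) + 0} = \sqrt{\left(-4\right) \frac{10}{11} \left(-12\right) + 0} = \sqrt{\left(- \frac{40}{11}\right) \left(-12\right) + 0} = \sqrt{\frac{480}{11} + 0} = \sqrt{\frac{480}{11}} = \frac{4 \sqrt{330}}{11}$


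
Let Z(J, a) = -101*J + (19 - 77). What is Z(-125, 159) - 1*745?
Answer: 11822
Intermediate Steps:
Z(J, a) = -58 - 101*J (Z(J, a) = -101*J - 58 = -58 - 101*J)
Z(-125, 159) - 1*745 = (-58 - 101*(-125)) - 1*745 = (-58 + 12625) - 745 = 12567 - 745 = 11822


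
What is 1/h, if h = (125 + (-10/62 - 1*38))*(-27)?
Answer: -31/72684 ≈ -0.00042650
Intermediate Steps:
h = -72684/31 (h = (125 + (-10*1/62 - 38))*(-27) = (125 + (-5/31 - 38))*(-27) = (125 - 1183/31)*(-27) = (2692/31)*(-27) = -72684/31 ≈ -2344.6)
1/h = 1/(-72684/31) = -31/72684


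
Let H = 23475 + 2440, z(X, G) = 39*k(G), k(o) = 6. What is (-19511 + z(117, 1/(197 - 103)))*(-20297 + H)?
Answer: -108298186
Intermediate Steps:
z(X, G) = 234 (z(X, G) = 39*6 = 234)
H = 25915
(-19511 + z(117, 1/(197 - 103)))*(-20297 + H) = (-19511 + 234)*(-20297 + 25915) = -19277*5618 = -108298186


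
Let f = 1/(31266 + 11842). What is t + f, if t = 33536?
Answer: 1445669889/43108 ≈ 33536.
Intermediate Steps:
f = 1/43108 ≈ 2.3198e-5
t + f = 33536 + 1/43108 = 1445669889/43108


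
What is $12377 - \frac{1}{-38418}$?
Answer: $\frac{475499587}{38418} \approx 12377.0$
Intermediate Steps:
$12377 - \frac{1}{-38418} = 12377 - - \frac{1}{38418} = 12377 + \frac{1}{38418} = \frac{475499587}{38418}$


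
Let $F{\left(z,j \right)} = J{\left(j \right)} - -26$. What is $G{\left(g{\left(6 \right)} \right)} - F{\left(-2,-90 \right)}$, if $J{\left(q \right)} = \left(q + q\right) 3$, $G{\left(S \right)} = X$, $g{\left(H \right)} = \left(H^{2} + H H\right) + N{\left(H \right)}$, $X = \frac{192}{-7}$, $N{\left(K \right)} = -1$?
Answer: $\frac{3406}{7} \approx 486.57$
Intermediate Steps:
$X = - \frac{192}{7}$ ($X = 192 \left(- \frac{1}{7}\right) = - \frac{192}{7} \approx -27.429$)
$g{\left(H \right)} = -1 + 2 H^{2}$ ($g{\left(H \right)} = \left(H^{2} + H H\right) - 1 = \left(H^{2} + H^{2}\right) - 1 = 2 H^{2} - 1 = -1 + 2 H^{2}$)
$G{\left(S \right)} = - \frac{192}{7}$
$J{\left(q \right)} = 6 q$ ($J{\left(q \right)} = 2 q 3 = 6 q$)
$F{\left(z,j \right)} = 26 + 6 j$ ($F{\left(z,j \right)} = 6 j - -26 = 6 j + 26 = 26 + 6 j$)
$G{\left(g{\left(6 \right)} \right)} - F{\left(-2,-90 \right)} = - \frac{192}{7} - \left(26 + 6 \left(-90\right)\right) = - \frac{192}{7} - \left(26 - 540\right) = - \frac{192}{7} - -514 = - \frac{192}{7} + 514 = \frac{3406}{7}$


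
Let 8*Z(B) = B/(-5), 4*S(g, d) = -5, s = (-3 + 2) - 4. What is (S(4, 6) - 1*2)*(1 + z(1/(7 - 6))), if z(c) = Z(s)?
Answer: -117/32 ≈ -3.6563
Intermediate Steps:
s = -5 (s = -1 - 4 = -5)
S(g, d) = -5/4 (S(g, d) = (¼)*(-5) = -5/4)
Z(B) = -B/40 (Z(B) = (B/(-5))/8 = (B*(-⅕))/8 = (-B/5)/8 = -B/40)
z(c) = ⅛ (z(c) = -1/40*(-5) = ⅛)
(S(4, 6) - 1*2)*(1 + z(1/(7 - 6))) = (-5/4 - 1*2)*(1 + ⅛) = (-5/4 - 2)*(9/8) = -13/4*9/8 = -117/32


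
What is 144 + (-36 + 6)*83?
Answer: -2346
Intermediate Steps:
144 + (-36 + 6)*83 = 144 - 30*83 = 144 - 2490 = -2346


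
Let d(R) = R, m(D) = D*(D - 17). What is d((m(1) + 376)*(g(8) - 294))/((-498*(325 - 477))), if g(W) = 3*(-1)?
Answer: -4455/3154 ≈ -1.4125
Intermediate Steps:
g(W) = -3
m(D) = D*(-17 + D)
d((m(1) + 376)*(g(8) - 294))/((-498*(325 - 477))) = ((1*(-17 + 1) + 376)*(-3 - 294))/((-498*(325 - 477))) = ((1*(-16) + 376)*(-297))/((-498*(-152))) = ((-16 + 376)*(-297))/75696 = (360*(-297))*(1/75696) = -106920*1/75696 = -4455/3154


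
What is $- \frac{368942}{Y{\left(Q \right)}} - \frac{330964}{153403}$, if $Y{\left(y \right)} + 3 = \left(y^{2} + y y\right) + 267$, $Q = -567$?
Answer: $- \frac{134743377457}{49337626263} \approx -2.731$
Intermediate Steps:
$Y{\left(y \right)} = 264 + 2 y^{2}$ ($Y{\left(y \right)} = -3 + \left(\left(y^{2} + y y\right) + 267\right) = -3 + \left(\left(y^{2} + y^{2}\right) + 267\right) = -3 + \left(2 y^{2} + 267\right) = -3 + \left(267 + 2 y^{2}\right) = 264 + 2 y^{2}$)
$- \frac{368942}{Y{\left(Q \right)}} - \frac{330964}{153403} = - \frac{368942}{264 + 2 \left(-567\right)^{2}} - \frac{330964}{153403} = - \frac{368942}{264 + 2 \cdot 321489} - \frac{330964}{153403} = - \frac{368942}{264 + 642978} - \frac{330964}{153403} = - \frac{368942}{643242} - \frac{330964}{153403} = \left(-368942\right) \frac{1}{643242} - \frac{330964}{153403} = - \frac{184471}{321621} - \frac{330964}{153403} = - \frac{134743377457}{49337626263}$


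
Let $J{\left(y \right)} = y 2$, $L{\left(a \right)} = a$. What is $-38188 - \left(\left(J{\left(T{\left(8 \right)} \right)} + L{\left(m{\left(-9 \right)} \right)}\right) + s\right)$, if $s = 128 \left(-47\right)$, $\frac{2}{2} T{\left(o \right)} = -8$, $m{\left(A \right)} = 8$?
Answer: $-32164$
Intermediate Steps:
$T{\left(o \right)} = -8$
$J{\left(y \right)} = 2 y$
$s = -6016$
$-38188 - \left(\left(J{\left(T{\left(8 \right)} \right)} + L{\left(m{\left(-9 \right)} \right)}\right) + s\right) = -38188 - \left(\left(2 \left(-8\right) + 8\right) - 6016\right) = -38188 - \left(\left(-16 + 8\right) - 6016\right) = -38188 - \left(-8 - 6016\right) = -38188 - -6024 = -38188 + 6024 = -32164$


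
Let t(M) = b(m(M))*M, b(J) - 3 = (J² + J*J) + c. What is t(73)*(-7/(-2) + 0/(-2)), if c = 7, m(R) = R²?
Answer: 14511503706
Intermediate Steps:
b(J) = 10 + 2*J² (b(J) = 3 + ((J² + J*J) + 7) = 3 + ((J² + J²) + 7) = 3 + (2*J² + 7) = 3 + (7 + 2*J²) = 10 + 2*J²)
t(M) = M*(10 + 2*M⁴) (t(M) = (10 + 2*(M²)²)*M = (10 + 2*M⁴)*M = M*(10 + 2*M⁴))
t(73)*(-7/(-2) + 0/(-2)) = (2*73*(5 + 73⁴))*(-7/(-2) + 0/(-2)) = (2*73*(5 + 28398241))*(-7*(-½) + 0*(-½)) = (2*73*28398246)*(7/2 + 0) = 4146143916*(7/2) = 14511503706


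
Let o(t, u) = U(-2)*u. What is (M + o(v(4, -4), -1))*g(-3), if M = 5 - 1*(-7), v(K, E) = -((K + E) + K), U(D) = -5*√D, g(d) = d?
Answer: -36 - 15*I*√2 ≈ -36.0 - 21.213*I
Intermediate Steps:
v(K, E) = -E - 2*K (v(K, E) = -((E + K) + K) = -(E + 2*K) = -E - 2*K)
o(t, u) = -5*I*u*√2 (o(t, u) = (-5*I*√2)*u = -5*I*u*√2)
M = 12 (M = 5 + 7 = 12)
(M + o(v(4, -4), -1))*g(-3) = (12 - 5*I*(-1)*√2)*(-3) = (12 + 5*I*√2)*(-3) = -36 - 15*I*√2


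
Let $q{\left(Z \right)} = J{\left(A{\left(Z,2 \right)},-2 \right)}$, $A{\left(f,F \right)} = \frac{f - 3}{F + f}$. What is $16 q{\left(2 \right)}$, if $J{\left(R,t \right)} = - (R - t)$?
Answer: $-28$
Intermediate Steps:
$A{\left(f,F \right)} = \frac{-3 + f}{F + f}$
$J{\left(R,t \right)} = t - R$
$q{\left(Z \right)} = -2 - \frac{-3 + Z}{2 + Z}$
$16 q{\left(2 \right)} = 16 \frac{-1 - 6}{2 + 2} = 16 \frac{-1 - 6}{4} = 16 \cdot \frac{1}{4} \left(-7\right) = 16 \left(- \frac{7}{4}\right) = -28$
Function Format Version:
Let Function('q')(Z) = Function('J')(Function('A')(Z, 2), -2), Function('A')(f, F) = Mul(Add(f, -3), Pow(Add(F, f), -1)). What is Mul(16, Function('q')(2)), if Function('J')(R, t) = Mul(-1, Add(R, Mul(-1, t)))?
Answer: -28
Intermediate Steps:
Function('A')(f, F) = Mul(Pow(Add(F, f), -1), Add(-3, f)) (Function('A')(f, F) = Mul(Add(-3, f), Pow(Add(F, f), -1)) = Mul(Pow(Add(F, f), -1), Add(-3, f)))
Function('J')(R, t) = Add(t, Mul(-1, R))
Function('q')(Z) = Add(-2, Mul(-1, Pow(Add(2, Z), -1), Add(-3, Z))) (Function('q')(Z) = Add(-2, Mul(-1, Mul(Pow(Add(2, Z), -1), Add(-3, Z)))) = Add(-2, Mul(-1, Pow(Add(2, Z), -1), Add(-3, Z))))
Mul(16, Function('q')(2)) = Mul(16, Mul(Pow(Add(2, 2), -1), Add(-1, Mul(-3, 2)))) = Mul(16, Mul(Pow(4, -1), Add(-1, -6))) = Mul(16, Mul(Rational(1, 4), -7)) = Mul(16, Rational(-7, 4)) = -28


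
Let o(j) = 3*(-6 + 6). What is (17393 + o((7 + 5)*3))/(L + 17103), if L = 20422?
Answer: 17393/37525 ≈ 0.46350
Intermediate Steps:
o(j) = 0 (o(j) = 3*0 = 0)
(17393 + o((7 + 5)*3))/(L + 17103) = (17393 + 0)/(20422 + 17103) = 17393/37525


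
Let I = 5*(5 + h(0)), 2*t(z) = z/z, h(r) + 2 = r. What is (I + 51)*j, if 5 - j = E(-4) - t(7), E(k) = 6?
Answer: -33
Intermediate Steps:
h(r) = -2 + r
t(z) = 1/2 (t(z) = (z/z)/2 = (1/2)*1 = 1/2)
I = 15 (I = 5*(5 + (-2 + 0)) = 5*(5 - 2) = 5*3 = 15)
j = -1/2 (j = 5 - (6 - 1*1/2) = 5 - (6 - 1/2) = 5 - 1*11/2 = 5 - 11/2 = -1/2 ≈ -0.50000)
(I + 51)*j = (15 + 51)*(-1/2) = 66*(-1/2) = -33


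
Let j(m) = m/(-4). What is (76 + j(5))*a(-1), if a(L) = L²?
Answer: 299/4 ≈ 74.750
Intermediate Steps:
j(m) = -m/4 (j(m) = m*(-¼) = -m/4)
(76 + j(5))*a(-1) = (76 - ¼*5)*(-1)² = (76 - 5/4)*1 = (299/4)*1 = 299/4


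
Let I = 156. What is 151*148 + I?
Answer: 22504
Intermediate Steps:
151*148 + I = 151*148 + 156 = 22348 + 156 = 22504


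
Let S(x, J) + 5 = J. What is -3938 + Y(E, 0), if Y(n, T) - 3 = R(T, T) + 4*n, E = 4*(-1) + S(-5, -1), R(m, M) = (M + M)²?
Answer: -3975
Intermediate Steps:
R(m, M) = 4*M² (R(m, M) = (2*M)² = 4*M²)
S(x, J) = -5 + J
E = -10 (E = 4*(-1) + (-5 - 1) = -4 - 6 = -10)
Y(n, T) = 3 + 4*n + 4*T² (Y(n, T) = 3 + (4*T² + 4*n) = 3 + (4*n + 4*T²) = 3 + 4*n + 4*T²)
-3938 + Y(E, 0) = -3938 + (3 + 4*(-10) + 4*0²) = -3938 + (3 - 40 + 4*0) = -3938 + (3 - 40 + 0) = -3938 - 37 = -3975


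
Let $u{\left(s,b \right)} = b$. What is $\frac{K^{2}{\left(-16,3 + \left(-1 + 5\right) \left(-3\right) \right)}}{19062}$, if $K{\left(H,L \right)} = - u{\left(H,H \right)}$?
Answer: $\frac{128}{9531} \approx 0.01343$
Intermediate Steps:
$K{\left(H,L \right)} = - H$
$\frac{K^{2}{\left(-16,3 + \left(-1 + 5\right) \left(-3\right) \right)}}{19062} = \frac{\left(\left(-1\right) \left(-16\right)\right)^{2}}{19062} = 16^{2} \cdot \frac{1}{19062} = 256 \cdot \frac{1}{19062} = \frac{128}{9531}$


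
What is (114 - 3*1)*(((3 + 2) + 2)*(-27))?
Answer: -20979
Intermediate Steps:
(114 - 3*1)*(((3 + 2) + 2)*(-27)) = (114 - 3)*((5 + 2)*(-27)) = 111*(7*(-27)) = 111*(-189) = -20979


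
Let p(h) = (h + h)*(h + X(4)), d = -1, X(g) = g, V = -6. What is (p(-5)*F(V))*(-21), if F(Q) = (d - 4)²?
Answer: -5250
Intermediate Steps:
F(Q) = 25 (F(Q) = (-1 - 4)² = (-5)² = 25)
p(h) = 2*h*(4 + h) (p(h) = (h + h)*(h + 4) = (2*h)*(4 + h) = 2*h*(4 + h))
(p(-5)*F(V))*(-21) = ((2*(-5)*(4 - 5))*25)*(-21) = ((2*(-5)*(-1))*25)*(-21) = (10*25)*(-21) = 250*(-21) = -5250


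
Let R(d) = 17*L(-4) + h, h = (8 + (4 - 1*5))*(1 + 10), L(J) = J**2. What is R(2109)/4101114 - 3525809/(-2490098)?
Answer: 3615153423857/2553043942293 ≈ 1.4160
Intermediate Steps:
h = 77 (h = (8 + (4 - 5))*11 = (8 - 1)*11 = 7*11 = 77)
R(d) = 349 (R(d) = 17*(-4)**2 + 77 = 17*16 + 77 = 272 + 77 = 349)
R(2109)/4101114 - 3525809/(-2490098) = 349/4101114 - 3525809/(-2490098) = 349*(1/4101114) - 3525809*(-1/2490098) = 349/4101114 + 3525809/2490098 = 3615153423857/2553043942293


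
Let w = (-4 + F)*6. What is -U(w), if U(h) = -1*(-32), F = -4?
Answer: -32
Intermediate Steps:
w = -48 (w = (-4 - 4)*6 = -8*6 = -48)
U(h) = 32
-U(w) = -1*32 = -32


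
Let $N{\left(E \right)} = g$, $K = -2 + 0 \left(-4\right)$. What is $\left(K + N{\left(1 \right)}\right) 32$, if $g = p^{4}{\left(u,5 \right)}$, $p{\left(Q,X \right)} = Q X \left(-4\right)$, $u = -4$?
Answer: $1310719936$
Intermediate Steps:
$K = -2$ ($K = -2 + 0 = -2$)
$p{\left(Q,X \right)} = - 4 Q X$
$g = 40960000$ ($g = \left(\left(-4\right) \left(-4\right) 5\right)^{4} = 80^{4} = 40960000$)
$N{\left(E \right)} = 40960000$
$\left(K + N{\left(1 \right)}\right) 32 = \left(-2 + 40960000\right) 32 = 40959998 \cdot 32 = 1310719936$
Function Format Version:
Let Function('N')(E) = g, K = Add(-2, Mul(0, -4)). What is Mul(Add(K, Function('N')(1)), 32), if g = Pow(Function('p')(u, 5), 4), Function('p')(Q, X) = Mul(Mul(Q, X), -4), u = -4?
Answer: 1310719936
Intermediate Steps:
K = -2 (K = Add(-2, 0) = -2)
Function('p')(Q, X) = Mul(-4, Q, X)
g = 40960000 (g = Pow(Mul(-4, -4, 5), 4) = Pow(80, 4) = 40960000)
Function('N')(E) = 40960000
Mul(Add(K, Function('N')(1)), 32) = Mul(Add(-2, 40960000), 32) = Mul(40959998, 32) = 1310719936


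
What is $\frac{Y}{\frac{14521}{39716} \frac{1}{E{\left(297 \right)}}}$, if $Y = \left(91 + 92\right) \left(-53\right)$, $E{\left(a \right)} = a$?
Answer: $- \frac{114406028748}{14521} \approx -7.8787 \cdot 10^{6}$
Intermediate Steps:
$Y = -9699$ ($Y = 183 \left(-53\right) = -9699$)
$\frac{Y}{\frac{14521}{39716} \frac{1}{E{\left(297 \right)}}} = - \frac{9699}{\frac{14521}{39716} \cdot \frac{1}{297}} = - \frac{9699}{\frac{14521}{11795652}} = \left(-9699\right) \frac{11795652}{14521} = - \frac{114406028748}{14521}$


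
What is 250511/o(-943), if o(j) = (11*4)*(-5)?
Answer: -250511/220 ≈ -1138.7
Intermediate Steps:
o(j) = -220 (o(j) = 44*(-5) = -220)
250511/o(-943) = 250511/(-220) = 250511*(-1/220) = -250511/220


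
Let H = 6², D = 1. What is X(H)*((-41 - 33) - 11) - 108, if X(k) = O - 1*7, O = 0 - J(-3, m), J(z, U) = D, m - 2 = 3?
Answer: 572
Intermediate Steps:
m = 5 (m = 2 + 3 = 5)
J(z, U) = 1
H = 36
O = -1 (O = 0 - 1*1 = 0 - 1 = -1)
X(k) = -8 (X(k) = -1 - 1*7 = -1 - 7 = -8)
X(H)*((-41 - 33) - 11) - 108 = -8*((-41 - 33) - 11) - 108 = -8*(-74 - 11) - 108 = -8*(-85) - 108 = 680 - 108 = 572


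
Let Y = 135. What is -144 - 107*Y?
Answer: -14589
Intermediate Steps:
-144 - 107*Y = -144 - 107*135 = -144 - 14445 = -14589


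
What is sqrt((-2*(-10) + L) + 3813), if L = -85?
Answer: 2*sqrt(937) ≈ 61.221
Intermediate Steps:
sqrt((-2*(-10) + L) + 3813) = sqrt((-2*(-10) - 85) + 3813) = sqrt((20 - 85) + 3813) = sqrt(-65 + 3813) = sqrt(3748) = 2*sqrt(937)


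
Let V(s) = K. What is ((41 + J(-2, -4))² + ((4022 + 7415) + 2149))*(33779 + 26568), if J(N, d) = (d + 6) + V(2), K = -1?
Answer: 926326450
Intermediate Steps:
V(s) = -1
J(N, d) = 5 + d (J(N, d) = (d + 6) - 1 = (6 + d) - 1 = 5 + d)
((41 + J(-2, -4))² + ((4022 + 7415) + 2149))*(33779 + 26568) = ((41 + (5 - 4))² + ((4022 + 7415) + 2149))*(33779 + 26568) = ((41 + 1)² + (11437 + 2149))*60347 = (42² + 13586)*60347 = (1764 + 13586)*60347 = 15350*60347 = 926326450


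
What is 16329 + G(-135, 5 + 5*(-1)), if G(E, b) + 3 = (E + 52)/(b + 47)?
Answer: 767239/47 ≈ 16324.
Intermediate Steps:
G(E, b) = -3 + (52 + E)/(47 + b) (G(E, b) = -3 + (E + 52)/(b + 47) = -3 + (52 + E)/(47 + b))
16329 + G(-135, 5 + 5*(-1)) = 16329 + (-89 - 135 - 3*(5 + 5*(-1)))/(47 + (5 + 5*(-1))) = 16329 + (-89 - 135 - 3*(5 - 5))/(47 + (5 - 5)) = 16329 + (-89 - 135 - 3*0)/(47 + 0) = 16329 + (-89 - 135 + 0)/47 = 16329 + (1/47)*(-224) = 16329 - 224/47 = 767239/47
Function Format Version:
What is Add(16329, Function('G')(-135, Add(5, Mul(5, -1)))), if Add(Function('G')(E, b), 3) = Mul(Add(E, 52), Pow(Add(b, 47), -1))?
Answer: Rational(767239, 47) ≈ 16324.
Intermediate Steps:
Function('G')(E, b) = Add(-3, Mul(Pow(Add(47, b), -1), Add(52, E))) (Function('G')(E, b) = Add(-3, Mul(Add(E, 52), Pow(Add(b, 47), -1))) = Add(-3, Mul(Add(52, E), Pow(Add(47, b), -1))) = Add(-3, Mul(Pow(Add(47, b), -1), Add(52, E))))
Add(16329, Function('G')(-135, Add(5, Mul(5, -1)))) = Add(16329, Mul(Pow(Add(47, Add(5, Mul(5, -1))), -1), Add(-89, -135, Mul(-3, Add(5, Mul(5, -1)))))) = Add(16329, Mul(Pow(Add(47, Add(5, -5)), -1), Add(-89, -135, Mul(-3, Add(5, -5))))) = Add(16329, Mul(Pow(Add(47, 0), -1), Add(-89, -135, Mul(-3, 0)))) = Add(16329, Mul(Pow(47, -1), Add(-89, -135, 0))) = Add(16329, Mul(Rational(1, 47), -224)) = Add(16329, Rational(-224, 47)) = Rational(767239, 47)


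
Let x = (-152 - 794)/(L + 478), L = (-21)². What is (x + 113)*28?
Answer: 2881228/919 ≈ 3135.2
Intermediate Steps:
L = 441
x = -946/919 (x = (-152 - 794)/(441 + 478) = -946/919 ≈ -1.0294)
(x + 113)*28 = (-946/919 + 113)*28 = (102901/919)*28 = 2881228/919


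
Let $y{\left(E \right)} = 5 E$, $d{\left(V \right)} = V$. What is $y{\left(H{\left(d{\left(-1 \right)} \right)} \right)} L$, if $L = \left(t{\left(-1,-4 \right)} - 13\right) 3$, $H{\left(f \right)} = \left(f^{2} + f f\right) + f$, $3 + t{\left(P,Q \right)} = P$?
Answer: $-255$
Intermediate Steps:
$t{\left(P,Q \right)} = -3 + P$
$H{\left(f \right)} = f + 2 f^{2}$ ($H{\left(f \right)} = \left(f^{2} + f^{2}\right) + f = 2 f^{2} + f = f + 2 f^{2}$)
$L = -51$ ($L = \left(\left(-3 - 1\right) - 13\right) 3 = \left(-4 - 13\right) 3 = \left(-17\right) 3 = -51$)
$y{\left(H{\left(d{\left(-1 \right)} \right)} \right)} L = 5 \left(- (1 + 2 \left(-1\right))\right) \left(-51\right) = 5 \left(- (1 - 2)\right) \left(-51\right) = 5 \left(\left(-1\right) \left(-1\right)\right) \left(-51\right) = 5 \cdot 1 \left(-51\right) = 5 \left(-51\right) = -255$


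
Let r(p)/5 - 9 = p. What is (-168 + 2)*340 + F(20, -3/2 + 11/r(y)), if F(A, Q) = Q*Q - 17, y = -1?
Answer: -90328799/1600 ≈ -56456.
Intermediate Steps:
r(p) = 45 + 5*p
F(A, Q) = -17 + Q² (F(A, Q) = Q² - 17 = -17 + Q²)
(-168 + 2)*340 + F(20, -3/2 + 11/r(y)) = (-168 + 2)*340 + (-17 + (-3/2 + 11/(45 + 5*(-1)))²) = -166*340 + (-17 + (-3*½ + 11/(45 - 5))²) = -56440 + (-17 + (-3/2 + 11/40)²) = -56440 + (-17 + (-49/40)²) = -56440 + (-17 + 2401/1600) = -56440 - 24799/1600 = -90328799/1600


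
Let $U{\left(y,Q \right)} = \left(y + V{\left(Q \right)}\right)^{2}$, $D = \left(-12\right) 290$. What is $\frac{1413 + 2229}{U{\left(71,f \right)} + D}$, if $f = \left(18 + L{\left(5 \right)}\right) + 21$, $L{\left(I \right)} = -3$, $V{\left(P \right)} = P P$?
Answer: $\frac{3642}{1865209} \approx 0.0019526$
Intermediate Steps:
$V{\left(P \right)} = P^{2}$
$f = 36$ ($f = \left(18 - 3\right) + 21 = 15 + 21 = 36$)
$D = -3480$
$U{\left(y,Q \right)} = \left(y + Q^{2}\right)^{2}$
$\frac{1413 + 2229}{U{\left(71,f \right)} + D} = \frac{1413 + 2229}{\left(71 + 36^{2}\right)^{2} - 3480} = \frac{3642}{\left(71 + 1296\right)^{2} - 3480} = \frac{3642}{1367^{2} - 3480} = \frac{3642}{1868689 - 3480} = \frac{3642}{1865209}$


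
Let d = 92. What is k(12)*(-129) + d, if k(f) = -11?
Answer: 1511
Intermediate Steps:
k(12)*(-129) + d = -11*(-129) + 92 = 1419 + 92 = 1511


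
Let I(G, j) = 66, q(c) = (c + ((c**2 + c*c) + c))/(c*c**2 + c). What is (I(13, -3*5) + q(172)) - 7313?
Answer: -214402149/29585 ≈ -7247.0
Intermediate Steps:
q(c) = (2*c + 2*c**2)/(c + c**3) (q(c) = (c + ((c**2 + c**2) + c))/(c**3 + c) = (c + (2*c**2 + c))/(c + c**3) = (c + (c + 2*c**2))/(c + c**3) = (2*c + 2*c**2)/(c + c**3))
(I(13, -3*5) + q(172)) - 7313 = (66 + 2*(1 + 172)/(1 + 172**2)) - 7313 = (66 + 2*173/(1 + 29584)) - 7313 = (66 + 2*173/29585) - 7313 = (66 + 2*(1/29585)*173) - 7313 = (66 + 346/29585) - 7313 = 1952956/29585 - 7313 = -214402149/29585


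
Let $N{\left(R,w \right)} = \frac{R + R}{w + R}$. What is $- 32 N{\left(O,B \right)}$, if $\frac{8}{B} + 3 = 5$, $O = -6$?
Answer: $-192$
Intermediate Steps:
$B = 4$ ($B = \frac{8}{-3 + 5} = \frac{8}{2} = 8 \cdot \frac{1}{2} = 4$)
$N{\left(R,w \right)} = \frac{2 R}{R + w}$
$- 32 N{\left(O,B \right)} = - 32 \cdot 2 \left(-6\right) \frac{1}{-6 + 4} = - 32 \cdot 2 \left(-6\right) \frac{1}{-2} = - 32 \cdot 2 \left(-6\right) \left(- \frac{1}{2}\right) = \left(-32\right) 6 = -192$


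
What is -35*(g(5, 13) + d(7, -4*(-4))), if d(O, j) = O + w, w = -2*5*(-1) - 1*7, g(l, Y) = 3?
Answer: -455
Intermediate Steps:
w = 3 (w = -10*(-1) - 7 = 10 - 7 = 3)
d(O, j) = 3 + O (d(O, j) = O + 3 = 3 + O)
-35*(g(5, 13) + d(7, -4*(-4))) = -35*(3 + (3 + 7)) = -35*(3 + 10) = -35*13 = -455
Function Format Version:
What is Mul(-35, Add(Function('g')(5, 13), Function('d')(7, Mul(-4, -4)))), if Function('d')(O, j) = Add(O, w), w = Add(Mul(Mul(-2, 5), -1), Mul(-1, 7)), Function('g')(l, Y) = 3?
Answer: -455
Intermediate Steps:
w = 3 (w = Add(Mul(-10, -1), -7) = Add(10, -7) = 3)
Function('d')(O, j) = Add(3, O) (Function('d')(O, j) = Add(O, 3) = Add(3, O))
Mul(-35, Add(Function('g')(5, 13), Function('d')(7, Mul(-4, -4)))) = Mul(-35, Add(3, Add(3, 7))) = Mul(-35, Add(3, 10)) = Mul(-35, 13) = -455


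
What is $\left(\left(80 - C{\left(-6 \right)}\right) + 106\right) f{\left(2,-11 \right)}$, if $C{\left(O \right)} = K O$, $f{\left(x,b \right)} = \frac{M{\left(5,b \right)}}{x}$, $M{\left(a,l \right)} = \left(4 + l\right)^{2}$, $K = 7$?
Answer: $5586$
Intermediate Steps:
$f{\left(x,b \right)} = \frac{\left(4 + b\right)^{2}}{x}$
$C{\left(O \right)} = 7 O$
$\left(\left(80 - C{\left(-6 \right)}\right) + 106\right) f{\left(2,-11 \right)} = \left(\left(80 - 7 \left(-6\right)\right) + 106\right) \frac{\left(4 - 11\right)^{2}}{2} = \left(\left(80 - -42\right) + 106\right) \frac{\left(-7\right)^{2}}{2} = \left(\left(80 + 42\right) + 106\right) \frac{1}{2} \cdot 49 = \left(122 + 106\right) \frac{49}{2} = 228 \cdot \frac{49}{2} = 5586$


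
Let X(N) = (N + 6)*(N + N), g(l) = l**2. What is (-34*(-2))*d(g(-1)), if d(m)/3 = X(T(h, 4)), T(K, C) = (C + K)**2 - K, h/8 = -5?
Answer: 731508096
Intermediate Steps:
h = -40 (h = 8*(-5) = -40)
X(N) = 2*N*(6 + N) (X(N) = (6 + N)*(2*N) = 2*N*(6 + N))
d(m) = 10757472 (d(m) = 3*(2*((4 - 40)**2 - 1*(-40))*(6 + ((4 - 40)**2 - 1*(-40)))) = 3*(2*((-36)**2 + 40)*(6 + ((-36)**2 + 40))) = 3*(2*(1296 + 40)*(6 + (1296 + 40))) = 3*(2*1336*(6 + 1336)) = 3*(2*1336*1342) = 3*3585824 = 10757472)
(-34*(-2))*d(g(-1)) = -34*(-2)*10757472 = 68*10757472 = 731508096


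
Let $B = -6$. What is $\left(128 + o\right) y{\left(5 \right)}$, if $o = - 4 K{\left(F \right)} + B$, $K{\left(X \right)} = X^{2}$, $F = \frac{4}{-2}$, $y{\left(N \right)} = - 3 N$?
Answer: $-1590$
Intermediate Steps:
$F = -2$ ($F = 4 \left(- \frac{1}{2}\right) = -2$)
$o = -22$ ($o = - 4 \left(-2\right)^{2} - 6 = \left(-4\right) 4 - 6 = -16 - 6 = -22$)
$\left(128 + o\right) y{\left(5 \right)} = \left(128 - 22\right) \left(\left(-3\right) 5\right) = 106 \left(-15\right) = -1590$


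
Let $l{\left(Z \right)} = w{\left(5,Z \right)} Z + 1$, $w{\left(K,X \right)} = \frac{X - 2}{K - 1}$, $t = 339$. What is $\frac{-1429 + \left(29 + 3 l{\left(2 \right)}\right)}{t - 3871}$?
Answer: $\frac{1397}{3532} \approx 0.39553$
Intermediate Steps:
$w{\left(K,X \right)} = \frac{-2 + X}{-1 + K}$
$l{\left(Z \right)} = 1 + Z \left(- \frac{1}{2} + \frac{Z}{4}\right)$ ($l{\left(Z \right)} = \frac{-2 + Z}{-1 + 5} Z + 1 = \frac{-2 + Z}{4} Z + 1 = \left(- \frac{1}{2} + \frac{Z}{4}\right) Z + 1 = Z \left(- \frac{1}{2} + \frac{Z}{4}\right) + 1 = 1 + Z \left(- \frac{1}{2} + \frac{Z}{4}\right)$)
$\frac{-1429 + \left(29 + 3 l{\left(2 \right)}\right)}{t - 3871} = \frac{-1429 + \left(29 + 3 \left(1 + \frac{1}{4} \cdot 2 \left(-2 + 2\right)\right)\right)}{339 - 3871} = \frac{-1429 + \left(29 + 3 \left(1 + \frac{1}{4} \cdot 2 \cdot 0\right)\right)}{-3532} = \left(-1429 + \left(29 + 3 \left(1 + 0\right)\right)\right) \left(- \frac{1}{3532}\right) = \left(-1429 + \left(29 + 3 \cdot 1\right)\right) \left(- \frac{1}{3532}\right) = \left(-1429 + \left(29 + 3\right)\right) \left(- \frac{1}{3532}\right) = \left(-1429 + 32\right) \left(- \frac{1}{3532}\right) = \left(-1397\right) \left(- \frac{1}{3532}\right) = \frac{1397}{3532}$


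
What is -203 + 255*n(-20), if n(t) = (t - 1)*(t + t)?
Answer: 213997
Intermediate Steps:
n(t) = 2*t*(-1 + t) (n(t) = (-1 + t)*(2*t) = 2*t*(-1 + t))
-203 + 255*n(-20) = -203 + 255*(2*(-20)*(-1 - 20)) = -203 + 255*(2*(-20)*(-21)) = -203 + 255*840 = -203 + 214200 = 213997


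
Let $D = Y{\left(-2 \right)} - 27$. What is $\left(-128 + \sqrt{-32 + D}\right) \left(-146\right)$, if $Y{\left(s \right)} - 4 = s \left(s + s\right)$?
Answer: $18688 - 146 i \sqrt{47} \approx 18688.0 - 1000.9 i$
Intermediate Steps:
$Y{\left(s \right)} = 4 + 2 s^{2}$ ($Y{\left(s \right)} = 4 + s \left(s + s\right) = 4 + s 2 s = 4 + 2 s^{2}$)
$D = -15$ ($D = \left(4 + 2 \left(-2\right)^{2}\right) - 27 = \left(4 + 2 \cdot 4\right) - 27 = \left(4 + 8\right) - 27 = 12 - 27 = -15$)
$\left(-128 + \sqrt{-32 + D}\right) \left(-146\right) = \left(-128 + \sqrt{-32 - 15}\right) \left(-146\right) = \left(-128 + \sqrt{-47}\right) \left(-146\right) = \left(-128 + i \sqrt{47}\right) \left(-146\right) = 18688 - 146 i \sqrt{47}$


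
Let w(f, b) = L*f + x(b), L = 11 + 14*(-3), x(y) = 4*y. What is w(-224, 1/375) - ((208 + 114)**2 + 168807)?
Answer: -99580121/375 ≈ -2.6555e+5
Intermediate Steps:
L = -31 (L = 11 - 42 = -31)
w(f, b) = -31*f + 4*b
w(-224, 1/375) - ((208 + 114)**2 + 168807) = (-31*(-224) + 4/375) - ((208 + 114)**2 + 168807) = (6944 + 4*(1/375)) - (322**2 + 168807) = (6944 + 4/375) - (103684 + 168807) = 2604004/375 - 1*272491 = 2604004/375 - 272491 = -99580121/375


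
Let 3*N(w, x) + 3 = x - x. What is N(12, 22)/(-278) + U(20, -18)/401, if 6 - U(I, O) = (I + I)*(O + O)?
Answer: 402389/111478 ≈ 3.6096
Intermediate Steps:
U(I, O) = 6 - 4*I*O (U(I, O) = 6 - (I + I)*(O + O) = 6 - 2*I*2*O = 6 - 4*I*O)
N(w, x) = -1 (N(w, x) = -1 + (x - x)/3 = -1 + (⅓)*0 = -1 + 0 = -1)
N(12, 22)/(-278) + U(20, -18)/401 = -1/(-278) + (6 - 4*20*(-18))/401 = -1*(-1/278) + (6 + 1440)*(1/401) = 1/278 + 1446*(1/401) = 1/278 + 1446/401 = 402389/111478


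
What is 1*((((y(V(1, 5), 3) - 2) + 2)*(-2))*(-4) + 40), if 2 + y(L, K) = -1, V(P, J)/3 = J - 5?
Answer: 16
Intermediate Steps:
V(P, J) = -15 + 3*J (V(P, J) = 3*(J - 5) = 3*(-5 + J) = -15 + 3*J)
y(L, K) = -3 (y(L, K) = -2 - 1 = -3)
1*((((y(V(1, 5), 3) - 2) + 2)*(-2))*(-4) + 40) = 1*((((-3 - 2) + 2)*(-2))*(-4) + 40) = 1*(((-5 + 2)*(-2))*(-4) + 40) = 1*(-3*(-2)*(-4) + 40) = 1*(6*(-4) + 40) = 1*(-24 + 40) = 1*16 = 16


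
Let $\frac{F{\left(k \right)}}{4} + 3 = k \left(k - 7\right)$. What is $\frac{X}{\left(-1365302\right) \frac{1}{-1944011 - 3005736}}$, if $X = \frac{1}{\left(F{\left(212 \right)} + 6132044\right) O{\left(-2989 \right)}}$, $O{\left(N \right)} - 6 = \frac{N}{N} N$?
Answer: $- \frac{260513}{1351678885575008} \approx -1.9273 \cdot 10^{-10}$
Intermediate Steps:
$F{\left(k \right)} = -12 + 4 k \left(-7 + k\right)$ ($F{\left(k \right)} = -12 + 4 k \left(k - 7\right) = -12 + 4 k \left(-7 + k\right)$)
$O{\left(N \right)} = 6 + N$ ($O{\left(N \right)} = 6 + \frac{N}{N} N = 6 + 1 N = 6 + N$)
$X = - \frac{1}{18810416176}$ ($X = \frac{1}{\left(\left(-12 - 5936 + 4 \cdot 212^{2}\right) + 6132044\right) \left(6 - 2989\right)} = \frac{1}{\left(\left(-12 - 5936 + 4 \cdot 44944\right) + 6132044\right) \left(-2983\right)} = \frac{1}{\left(-12 - 5936 + 179776\right) + 6132044} \left(- \frac{1}{2983}\right) = \frac{1}{173828 + 6132044} \left(- \frac{1}{2983}\right) = \frac{1}{6305872} \left(- \frac{1}{2983}\right) = - \frac{1}{18810416176} \approx -5.3162 \cdot 10^{-11}$)
$\frac{X}{\left(-1365302\right) \frac{1}{-1944011 - 3005736}} = - \frac{1}{18810416176 \left(- \frac{1365302}{-1944011 - 3005736}\right)} = - \frac{1}{18810416176 \left(- \frac{1365302}{-4949747}\right)} = - \frac{1}{18810416176 \left(\left(-1365302\right) \left(- \frac{1}{4949747}\right)\right)} = - \frac{1}{18810416176 \cdot \frac{71858}{260513}} = \left(- \frac{1}{18810416176}\right) \frac{260513}{71858} = - \frac{260513}{1351678885575008}$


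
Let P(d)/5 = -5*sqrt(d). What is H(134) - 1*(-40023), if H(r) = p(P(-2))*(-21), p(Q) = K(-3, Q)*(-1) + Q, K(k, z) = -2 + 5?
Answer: 40086 + 525*I*sqrt(2) ≈ 40086.0 + 742.46*I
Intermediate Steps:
P(d) = -25*sqrt(d) (P(d) = 5*(-5*sqrt(d)) = -25*sqrt(d))
K(k, z) = 3
p(Q) = -3 + Q (p(Q) = 3*(-1) + Q = -3 + Q)
H(r) = 63 + 525*I*sqrt(2) (H(r) = (-3 - 25*I*sqrt(2))*(-21) = 63 + 525*I*sqrt(2))
H(134) - 1*(-40023) = (63 + 525*I*sqrt(2)) - 1*(-40023) = (63 + 525*I*sqrt(2)) + 40023 = 40086 + 525*I*sqrt(2)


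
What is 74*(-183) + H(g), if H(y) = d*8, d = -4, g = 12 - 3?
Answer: -13574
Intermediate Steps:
g = 9 (g = 12 - 1*3 = 12 - 3 = 9)
H(y) = -32 (H(y) = -4*8 = -32)
74*(-183) + H(g) = 74*(-183) - 32 = -13542 - 32 = -13574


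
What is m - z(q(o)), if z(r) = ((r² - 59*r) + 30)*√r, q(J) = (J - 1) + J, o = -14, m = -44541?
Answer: -44541 - 2582*I*√29 ≈ -44541.0 - 13905.0*I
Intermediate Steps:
q(J) = -1 + 2*J (q(J) = (-1 + J) + J = -1 + 2*J)
z(r) = √r*(30 + r² - 59*r) (z(r) = (30 + r² - 59*r)*√r = √r*(30 + r² - 59*r))
m - z(q(o)) = -44541 - √(-1 + 2*(-14))*(30 + (-1 + 2*(-14))² - 59*(-1 + 2*(-14))) = -44541 - √(-1 - 28)*(30 + (-1 - 28)² - 59*(-1 - 28)) = -44541 - √(-29)*(30 + (-29)² - 59*(-29)) = -44541 - I*√29*(30 + 841 + 1711) = -44541 - I*√29*2582 = -44541 - 2582*I*√29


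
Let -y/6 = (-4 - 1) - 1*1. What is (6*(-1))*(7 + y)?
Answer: -258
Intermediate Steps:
y = 36 (y = -6*((-4 - 1) - 1*1) = -6*(-5 - 1) = -6*(-6) = 36)
(6*(-1))*(7 + y) = (6*(-1))*(7 + 36) = -6*43 = -258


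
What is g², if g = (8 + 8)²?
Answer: 65536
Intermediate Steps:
g = 256 (g = 16² = 256)
g² = 256² = 65536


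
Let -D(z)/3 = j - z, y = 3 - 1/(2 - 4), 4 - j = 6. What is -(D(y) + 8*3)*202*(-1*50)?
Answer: 409050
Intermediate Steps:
j = -2 (j = 4 - 1*6 = 4 - 6 = -2)
y = 7/2 (y = 3 - 1/(-2) = 3 - 1*(-1/2) = 3 + 1/2 = 7/2 ≈ 3.5000)
D(z) = 6 + 3*z (D(z) = -3*(-2 - z) = 6 + 3*z)
-(D(y) + 8*3)*202*(-1*50) = -((6 + 3*(7/2)) + 8*3)*202*(-1*50) = -((6 + 21/2) + 24)*202*(-50) = -(33/2 + 24)*202*(-50) = -(81/2)*202*(-50) = -8181*(-50) = -1*(-409050) = 409050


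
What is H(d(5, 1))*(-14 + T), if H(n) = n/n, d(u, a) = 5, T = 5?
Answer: -9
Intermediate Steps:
H(n) = 1
H(d(5, 1))*(-14 + T) = 1*(-14 + 5) = 1*(-9) = -9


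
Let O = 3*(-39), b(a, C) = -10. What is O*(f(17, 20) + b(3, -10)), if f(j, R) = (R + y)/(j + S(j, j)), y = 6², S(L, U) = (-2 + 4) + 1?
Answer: 4212/5 ≈ 842.40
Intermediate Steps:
S(L, U) = 3 (S(L, U) = 2 + 1 = 3)
y = 36
f(j, R) = (36 + R)/(3 + j) (f(j, R) = (R + 36)/(j + 3) = (36 + R)/(3 + j))
O = -117
O*(f(17, 20) + b(3, -10)) = -117*((36 + 20)/(3 + 17) - 10) = -117*(56/20 - 10) = -117*((1/20)*56 - 10) = -117*(14/5 - 10) = -117*(-36/5) = 4212/5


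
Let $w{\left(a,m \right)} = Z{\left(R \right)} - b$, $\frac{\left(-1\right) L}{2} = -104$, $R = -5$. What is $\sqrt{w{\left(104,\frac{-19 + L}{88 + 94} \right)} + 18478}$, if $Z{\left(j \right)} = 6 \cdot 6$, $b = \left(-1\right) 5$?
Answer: $\sqrt{18519} \approx 136.08$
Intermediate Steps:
$L = 208$ ($L = \left(-2\right) \left(-104\right) = 208$)
$b = -5$
$Z{\left(j \right)} = 36$
$w{\left(a,m \right)} = 41$ ($w{\left(a,m \right)} = 36 - -5 = 36 + 5 = 41$)
$\sqrt{w{\left(104,\frac{-19 + L}{88 + 94} \right)} + 18478} = \sqrt{41 + 18478} = \sqrt{18519}$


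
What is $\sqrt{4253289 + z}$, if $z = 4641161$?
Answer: $5 \sqrt{355778} \approx 2982.4$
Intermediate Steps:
$\sqrt{4253289 + z} = \sqrt{4253289 + 4641161} = \sqrt{8894450} = 5 \sqrt{355778}$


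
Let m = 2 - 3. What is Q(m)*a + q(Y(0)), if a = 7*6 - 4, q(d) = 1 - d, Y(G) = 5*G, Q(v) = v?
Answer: -37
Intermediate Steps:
m = -1
a = 38 (a = 42 - 4 = 38)
Q(m)*a + q(Y(0)) = -1*38 + (1 - 5*0) = -38 + (1 - 1*0) = -38 + (1 + 0) = -38 + 1 = -37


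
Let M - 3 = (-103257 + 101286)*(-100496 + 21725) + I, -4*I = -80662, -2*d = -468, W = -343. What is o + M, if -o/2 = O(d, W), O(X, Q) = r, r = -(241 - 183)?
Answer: 310555851/2 ≈ 1.5528e+8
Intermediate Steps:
d = 234 (d = -½*(-468) = 234)
I = 40331/2 (I = -¼*(-80662) = 40331/2 ≈ 20166.)
M = 310555619/2 (M = 3 + ((-103257 + 101286)*(-100496 + 21725) + 40331/2) = 3 + (-1971*(-78771) + 40331/2) = 3 + (155257641 + 40331/2) = 3 + 310555613/2 = 310555619/2 ≈ 1.5528e+8)
r = -58 (r = -1*58 = -58)
O(X, Q) = -58
o = 116 (o = -2*(-58) = 116)
o + M = 116 + 310555619/2 = 310555851/2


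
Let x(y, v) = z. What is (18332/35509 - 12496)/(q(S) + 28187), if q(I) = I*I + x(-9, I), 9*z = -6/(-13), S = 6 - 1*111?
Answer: -8652191574/27151424215 ≈ -0.31866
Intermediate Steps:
S = -105 (S = 6 - 111 = -105)
z = 2/39 (z = (-6/(-13))/9 = (-6*(-1/13))/9 = (⅑)*(6/13) = 2/39 ≈ 0.051282)
x(y, v) = 2/39
q(I) = 2/39 + I² (q(I) = I*I + 2/39 = I² + 2/39 = 2/39 + I²)
(18332/35509 - 12496)/(q(S) + 28187) = (18332/35509 - 12496)/((2/39 + (-105)²) + 28187) = (18332*(1/35509) - 12496)/((2/39 + 11025) + 28187) = (18332/35509 - 12496)/(429977/39 + 28187) = -443702132/(35509*1529270/39) = -443702132/35509*39/1529270 = -8652191574/27151424215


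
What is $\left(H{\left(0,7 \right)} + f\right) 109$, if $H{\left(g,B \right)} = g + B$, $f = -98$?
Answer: $-9919$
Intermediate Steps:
$H{\left(g,B \right)} = B + g$
$\left(H{\left(0,7 \right)} + f\right) 109 = \left(\left(7 + 0\right) - 98\right) 109 = \left(7 - 98\right) 109 = \left(-91\right) 109 = -9919$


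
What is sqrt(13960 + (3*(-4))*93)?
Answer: 26*sqrt(19) ≈ 113.33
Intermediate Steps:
sqrt(13960 + (3*(-4))*93) = sqrt(13960 - 12*93) = sqrt(13960 - 1116) = sqrt(12844) = 26*sqrt(19)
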